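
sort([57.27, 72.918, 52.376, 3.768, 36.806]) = [3.768, 36.806, 52.376, 57.27, 72.918]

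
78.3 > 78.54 False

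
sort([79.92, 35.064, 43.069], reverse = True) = [79.92, 43.069, 35.064]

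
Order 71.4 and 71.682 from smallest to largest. 71.4,71.682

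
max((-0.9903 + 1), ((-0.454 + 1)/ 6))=0.091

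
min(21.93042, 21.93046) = 21.93042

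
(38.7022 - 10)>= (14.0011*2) True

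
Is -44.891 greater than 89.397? No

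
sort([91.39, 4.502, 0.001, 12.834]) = [0.001, 4.502, 12.834, 91.39]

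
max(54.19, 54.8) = 54.8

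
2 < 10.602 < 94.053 True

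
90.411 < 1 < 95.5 False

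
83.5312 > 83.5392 False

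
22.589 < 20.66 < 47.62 False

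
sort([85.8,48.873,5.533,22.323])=[5.533,22.323,48.873,85.8]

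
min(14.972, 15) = 14.972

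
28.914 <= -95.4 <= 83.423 False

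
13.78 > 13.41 True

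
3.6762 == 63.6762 False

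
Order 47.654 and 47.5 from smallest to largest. 47.5, 47.654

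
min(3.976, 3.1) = 3.1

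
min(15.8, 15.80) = 15.8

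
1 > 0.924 True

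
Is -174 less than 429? Yes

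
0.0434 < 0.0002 False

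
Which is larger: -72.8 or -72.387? -72.387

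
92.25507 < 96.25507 True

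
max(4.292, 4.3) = 4.3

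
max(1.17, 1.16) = 1.17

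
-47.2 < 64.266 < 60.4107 False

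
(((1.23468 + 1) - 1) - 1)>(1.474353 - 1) False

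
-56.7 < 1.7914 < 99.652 True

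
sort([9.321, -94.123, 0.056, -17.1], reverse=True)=[9.321, 0.056, -17.1, -94.123]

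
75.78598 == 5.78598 False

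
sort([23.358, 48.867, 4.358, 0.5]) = [0.5, 4.358, 23.358, 48.867]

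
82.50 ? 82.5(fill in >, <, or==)==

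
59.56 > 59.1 True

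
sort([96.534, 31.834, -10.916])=[-10.916, 31.834, 96.534]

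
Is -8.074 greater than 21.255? No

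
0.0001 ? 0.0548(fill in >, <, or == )<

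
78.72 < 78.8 True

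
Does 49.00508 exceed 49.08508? No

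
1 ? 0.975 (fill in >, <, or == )>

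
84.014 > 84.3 False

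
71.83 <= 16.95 False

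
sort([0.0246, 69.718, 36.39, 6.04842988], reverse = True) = [69.718, 36.39, 6.04842988, 0.0246]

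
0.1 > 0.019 True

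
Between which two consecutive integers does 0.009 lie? 0 and 1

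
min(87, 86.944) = 86.944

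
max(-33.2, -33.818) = -33.2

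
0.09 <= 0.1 True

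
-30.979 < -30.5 True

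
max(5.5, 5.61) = 5.61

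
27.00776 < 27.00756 False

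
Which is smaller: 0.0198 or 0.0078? 0.0078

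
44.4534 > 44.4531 True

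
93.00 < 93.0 False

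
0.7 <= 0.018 False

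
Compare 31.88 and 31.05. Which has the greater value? 31.88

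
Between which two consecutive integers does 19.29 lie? 19 and 20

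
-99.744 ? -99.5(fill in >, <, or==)<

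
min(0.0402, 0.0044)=0.0044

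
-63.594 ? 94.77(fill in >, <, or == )<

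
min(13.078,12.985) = 12.985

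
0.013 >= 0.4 False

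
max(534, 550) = 550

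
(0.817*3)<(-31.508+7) False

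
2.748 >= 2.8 False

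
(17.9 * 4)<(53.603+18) True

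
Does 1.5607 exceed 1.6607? No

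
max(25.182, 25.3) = 25.3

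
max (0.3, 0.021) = 0.3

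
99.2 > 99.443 False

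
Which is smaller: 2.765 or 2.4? 2.4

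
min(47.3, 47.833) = 47.3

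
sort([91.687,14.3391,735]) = [14.3391,91.687,735]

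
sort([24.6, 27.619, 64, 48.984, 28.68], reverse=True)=[64, 48.984, 28.68, 27.619, 24.6]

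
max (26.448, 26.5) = 26.5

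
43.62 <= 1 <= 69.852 False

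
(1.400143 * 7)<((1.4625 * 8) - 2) False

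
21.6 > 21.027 True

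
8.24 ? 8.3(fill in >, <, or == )<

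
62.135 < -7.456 False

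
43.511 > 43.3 True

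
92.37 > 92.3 True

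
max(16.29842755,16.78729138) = 16.78729138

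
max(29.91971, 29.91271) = 29.91971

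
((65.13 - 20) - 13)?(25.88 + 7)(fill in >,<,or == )<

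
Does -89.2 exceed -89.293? Yes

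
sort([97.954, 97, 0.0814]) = [0.0814, 97, 97.954]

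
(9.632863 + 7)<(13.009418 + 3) False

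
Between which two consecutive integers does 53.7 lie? 53 and 54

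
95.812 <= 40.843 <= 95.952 False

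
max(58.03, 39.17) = 58.03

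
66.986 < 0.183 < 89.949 False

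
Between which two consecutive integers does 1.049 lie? 1 and 2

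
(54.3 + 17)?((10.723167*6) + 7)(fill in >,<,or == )<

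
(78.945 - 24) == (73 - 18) False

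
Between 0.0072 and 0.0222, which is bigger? 0.0222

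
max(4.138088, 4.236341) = 4.236341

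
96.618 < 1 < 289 False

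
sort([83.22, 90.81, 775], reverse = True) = [775, 90.81, 83.22]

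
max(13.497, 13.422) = 13.497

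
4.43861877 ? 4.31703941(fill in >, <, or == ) >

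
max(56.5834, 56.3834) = 56.5834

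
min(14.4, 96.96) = 14.4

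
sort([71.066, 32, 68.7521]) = [32, 68.7521, 71.066]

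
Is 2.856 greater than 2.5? Yes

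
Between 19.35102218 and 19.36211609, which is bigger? 19.36211609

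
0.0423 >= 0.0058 True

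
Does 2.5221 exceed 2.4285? Yes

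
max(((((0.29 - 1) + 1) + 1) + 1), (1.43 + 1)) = 2.43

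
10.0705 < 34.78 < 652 True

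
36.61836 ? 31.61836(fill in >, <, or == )>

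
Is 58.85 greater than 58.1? Yes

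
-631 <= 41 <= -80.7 False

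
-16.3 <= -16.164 True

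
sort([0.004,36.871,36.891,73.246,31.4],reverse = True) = [73.246,36.891,36.871,31.4,0.004]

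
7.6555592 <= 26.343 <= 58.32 True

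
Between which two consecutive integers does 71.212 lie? 71 and 72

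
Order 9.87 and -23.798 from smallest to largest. -23.798,9.87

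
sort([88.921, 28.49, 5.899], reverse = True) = [88.921, 28.49, 5.899]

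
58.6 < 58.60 False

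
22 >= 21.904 True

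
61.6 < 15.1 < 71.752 False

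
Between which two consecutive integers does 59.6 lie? 59 and 60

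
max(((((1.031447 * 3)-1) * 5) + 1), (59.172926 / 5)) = 11.8345852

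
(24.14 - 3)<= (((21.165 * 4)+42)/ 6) False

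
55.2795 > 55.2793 True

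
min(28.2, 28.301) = 28.2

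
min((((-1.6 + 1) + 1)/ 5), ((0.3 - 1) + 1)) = 0.08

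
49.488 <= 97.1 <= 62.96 False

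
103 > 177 False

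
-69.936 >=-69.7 False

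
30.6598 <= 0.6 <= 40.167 False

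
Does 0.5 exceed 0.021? Yes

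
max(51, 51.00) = 51.00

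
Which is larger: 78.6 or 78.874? 78.874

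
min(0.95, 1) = 0.95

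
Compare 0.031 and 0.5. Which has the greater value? 0.5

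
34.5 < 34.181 False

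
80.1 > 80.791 False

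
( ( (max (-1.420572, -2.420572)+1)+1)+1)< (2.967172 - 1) True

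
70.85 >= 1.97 True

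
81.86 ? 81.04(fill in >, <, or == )>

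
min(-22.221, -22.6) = -22.6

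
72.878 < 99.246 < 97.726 False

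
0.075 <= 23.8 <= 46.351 True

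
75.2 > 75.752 False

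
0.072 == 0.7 False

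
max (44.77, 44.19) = 44.77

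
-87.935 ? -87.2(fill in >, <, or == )<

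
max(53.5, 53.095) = 53.5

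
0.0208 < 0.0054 False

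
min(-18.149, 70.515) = -18.149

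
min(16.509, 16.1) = 16.1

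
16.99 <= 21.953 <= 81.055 True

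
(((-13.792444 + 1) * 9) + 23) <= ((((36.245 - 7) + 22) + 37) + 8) True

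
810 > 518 True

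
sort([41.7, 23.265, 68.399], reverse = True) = [68.399, 41.7, 23.265]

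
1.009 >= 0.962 True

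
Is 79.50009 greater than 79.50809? No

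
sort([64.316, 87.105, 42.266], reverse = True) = [87.105, 64.316, 42.266]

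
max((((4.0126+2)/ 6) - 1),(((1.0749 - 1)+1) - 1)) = 0.0749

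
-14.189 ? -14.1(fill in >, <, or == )<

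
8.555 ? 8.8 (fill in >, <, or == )<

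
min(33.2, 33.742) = 33.2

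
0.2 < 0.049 False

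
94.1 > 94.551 False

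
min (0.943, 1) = 0.943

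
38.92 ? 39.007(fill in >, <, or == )<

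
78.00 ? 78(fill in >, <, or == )==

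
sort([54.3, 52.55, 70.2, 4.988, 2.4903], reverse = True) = [70.2, 54.3, 52.55, 4.988, 2.4903]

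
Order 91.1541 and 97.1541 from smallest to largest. 91.1541, 97.1541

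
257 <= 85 False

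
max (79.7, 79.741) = 79.741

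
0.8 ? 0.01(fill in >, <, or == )>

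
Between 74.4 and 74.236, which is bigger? 74.4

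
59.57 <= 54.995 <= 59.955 False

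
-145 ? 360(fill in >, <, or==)<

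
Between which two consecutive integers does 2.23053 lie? 2 and 3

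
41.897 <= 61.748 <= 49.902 False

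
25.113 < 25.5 True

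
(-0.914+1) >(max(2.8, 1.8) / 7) False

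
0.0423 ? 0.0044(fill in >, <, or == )>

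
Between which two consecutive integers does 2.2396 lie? 2 and 3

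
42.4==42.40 True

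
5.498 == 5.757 False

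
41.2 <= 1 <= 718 False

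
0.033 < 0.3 True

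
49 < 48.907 False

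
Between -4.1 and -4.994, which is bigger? -4.1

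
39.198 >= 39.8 False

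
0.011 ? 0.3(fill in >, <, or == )<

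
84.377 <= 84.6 True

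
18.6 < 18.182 False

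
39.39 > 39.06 True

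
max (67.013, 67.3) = 67.3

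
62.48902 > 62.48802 True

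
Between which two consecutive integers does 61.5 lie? 61 and 62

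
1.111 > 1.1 True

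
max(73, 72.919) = 73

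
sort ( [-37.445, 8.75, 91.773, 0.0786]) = [-37.445, 0.0786, 8.75, 91.773]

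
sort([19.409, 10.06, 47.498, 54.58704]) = [10.06, 19.409, 47.498, 54.58704]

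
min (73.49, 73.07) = 73.07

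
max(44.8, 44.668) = 44.8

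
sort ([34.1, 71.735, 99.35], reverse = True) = [99.35, 71.735, 34.1]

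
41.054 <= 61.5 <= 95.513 True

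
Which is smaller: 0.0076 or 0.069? 0.0076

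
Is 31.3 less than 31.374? Yes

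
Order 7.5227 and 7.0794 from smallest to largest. 7.0794, 7.5227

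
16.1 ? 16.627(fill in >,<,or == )<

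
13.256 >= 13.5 False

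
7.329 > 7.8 False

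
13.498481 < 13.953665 True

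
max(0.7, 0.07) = 0.7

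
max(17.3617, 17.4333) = 17.4333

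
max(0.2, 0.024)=0.2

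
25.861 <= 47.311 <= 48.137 True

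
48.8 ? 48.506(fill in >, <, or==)>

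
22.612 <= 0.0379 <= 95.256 False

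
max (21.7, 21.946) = 21.946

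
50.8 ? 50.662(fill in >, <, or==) >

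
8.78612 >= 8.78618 False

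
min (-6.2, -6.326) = -6.326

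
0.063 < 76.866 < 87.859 True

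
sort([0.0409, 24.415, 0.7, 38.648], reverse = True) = [38.648, 24.415, 0.7, 0.0409]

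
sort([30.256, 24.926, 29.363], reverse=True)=[30.256, 29.363, 24.926]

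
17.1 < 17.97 True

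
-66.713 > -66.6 False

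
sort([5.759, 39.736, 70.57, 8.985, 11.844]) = [5.759, 8.985, 11.844, 39.736, 70.57]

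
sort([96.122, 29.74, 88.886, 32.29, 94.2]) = [29.74, 32.29, 88.886, 94.2, 96.122]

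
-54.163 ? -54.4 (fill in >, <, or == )>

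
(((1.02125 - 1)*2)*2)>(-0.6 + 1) False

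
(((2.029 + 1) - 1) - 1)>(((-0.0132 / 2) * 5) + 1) True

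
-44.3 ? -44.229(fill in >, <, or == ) <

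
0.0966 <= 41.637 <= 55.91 True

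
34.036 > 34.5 False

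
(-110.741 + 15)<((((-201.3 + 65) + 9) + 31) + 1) True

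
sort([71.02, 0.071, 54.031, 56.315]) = [0.071, 54.031, 56.315, 71.02]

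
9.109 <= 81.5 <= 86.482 True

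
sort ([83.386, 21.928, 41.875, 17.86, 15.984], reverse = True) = [83.386, 41.875, 21.928, 17.86, 15.984]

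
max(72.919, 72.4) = 72.919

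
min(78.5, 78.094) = 78.094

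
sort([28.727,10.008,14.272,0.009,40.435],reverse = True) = [40.435,28.727,14.272,10.008,0.009]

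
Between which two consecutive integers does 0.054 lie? 0 and 1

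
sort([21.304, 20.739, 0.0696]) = [0.0696, 20.739, 21.304]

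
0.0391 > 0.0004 True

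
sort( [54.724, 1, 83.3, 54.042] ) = [1, 54.042, 54.724, 83.3]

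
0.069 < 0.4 True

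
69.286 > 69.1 True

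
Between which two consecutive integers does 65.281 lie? 65 and 66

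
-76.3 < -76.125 True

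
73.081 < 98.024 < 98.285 True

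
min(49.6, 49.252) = 49.252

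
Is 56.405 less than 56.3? No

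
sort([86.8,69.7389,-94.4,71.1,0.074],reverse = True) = [86.8,71.1,69.7389,0.074,-94.4]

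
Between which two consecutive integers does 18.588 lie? 18 and 19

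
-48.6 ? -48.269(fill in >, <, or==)<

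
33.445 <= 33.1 False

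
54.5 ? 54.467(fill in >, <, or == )>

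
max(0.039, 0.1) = 0.1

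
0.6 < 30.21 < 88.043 True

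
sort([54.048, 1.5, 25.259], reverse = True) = [54.048, 25.259, 1.5]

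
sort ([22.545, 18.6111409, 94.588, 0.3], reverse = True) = [94.588, 22.545, 18.6111409, 0.3]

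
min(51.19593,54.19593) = 51.19593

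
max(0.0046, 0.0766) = 0.0766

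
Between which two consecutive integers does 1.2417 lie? 1 and 2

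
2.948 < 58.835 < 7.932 False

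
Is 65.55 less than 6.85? No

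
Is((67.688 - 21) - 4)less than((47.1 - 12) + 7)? No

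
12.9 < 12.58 False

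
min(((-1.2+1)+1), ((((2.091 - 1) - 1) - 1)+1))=0.091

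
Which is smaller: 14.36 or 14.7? 14.36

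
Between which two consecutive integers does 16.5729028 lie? 16 and 17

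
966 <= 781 False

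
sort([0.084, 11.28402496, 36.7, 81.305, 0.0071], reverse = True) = [81.305, 36.7, 11.28402496, 0.084, 0.0071]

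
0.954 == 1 False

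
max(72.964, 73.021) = 73.021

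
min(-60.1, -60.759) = -60.759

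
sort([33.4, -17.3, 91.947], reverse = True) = [91.947, 33.4, -17.3]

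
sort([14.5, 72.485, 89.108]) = [14.5, 72.485, 89.108]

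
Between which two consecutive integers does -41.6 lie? -42 and -41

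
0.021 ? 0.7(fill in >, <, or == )<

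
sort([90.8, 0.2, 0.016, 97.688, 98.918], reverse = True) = [98.918, 97.688, 90.8, 0.2, 0.016]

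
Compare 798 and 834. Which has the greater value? 834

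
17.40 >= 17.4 True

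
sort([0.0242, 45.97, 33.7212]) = [0.0242, 33.7212, 45.97]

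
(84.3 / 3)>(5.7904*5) False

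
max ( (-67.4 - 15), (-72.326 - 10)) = -82.326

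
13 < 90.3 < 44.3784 False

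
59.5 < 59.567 True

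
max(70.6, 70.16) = 70.6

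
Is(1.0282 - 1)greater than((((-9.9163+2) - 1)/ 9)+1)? Yes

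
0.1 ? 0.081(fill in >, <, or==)>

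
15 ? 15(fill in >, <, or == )==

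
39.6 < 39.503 False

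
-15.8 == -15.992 False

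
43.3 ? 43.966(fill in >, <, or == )<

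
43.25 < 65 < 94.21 True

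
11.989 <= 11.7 False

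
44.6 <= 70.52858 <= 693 True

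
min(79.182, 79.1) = 79.1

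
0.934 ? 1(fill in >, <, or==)<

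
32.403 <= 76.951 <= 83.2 True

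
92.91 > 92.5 True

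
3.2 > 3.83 False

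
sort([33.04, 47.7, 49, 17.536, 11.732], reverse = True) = [49, 47.7, 33.04, 17.536, 11.732]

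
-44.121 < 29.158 True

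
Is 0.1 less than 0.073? No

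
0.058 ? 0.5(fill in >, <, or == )<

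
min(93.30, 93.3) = 93.30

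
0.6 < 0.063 False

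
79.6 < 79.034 False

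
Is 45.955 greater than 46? No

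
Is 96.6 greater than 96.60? No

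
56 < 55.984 False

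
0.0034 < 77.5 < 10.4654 False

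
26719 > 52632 False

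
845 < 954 True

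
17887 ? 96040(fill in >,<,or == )<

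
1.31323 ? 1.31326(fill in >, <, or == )<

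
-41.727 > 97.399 False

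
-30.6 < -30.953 False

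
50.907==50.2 False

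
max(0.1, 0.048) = 0.1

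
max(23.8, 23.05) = 23.8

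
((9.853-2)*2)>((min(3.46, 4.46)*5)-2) True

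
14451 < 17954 True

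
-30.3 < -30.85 False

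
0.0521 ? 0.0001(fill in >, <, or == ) >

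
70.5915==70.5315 False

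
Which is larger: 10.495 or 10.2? 10.495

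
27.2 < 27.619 True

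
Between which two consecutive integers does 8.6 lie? 8 and 9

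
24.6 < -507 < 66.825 False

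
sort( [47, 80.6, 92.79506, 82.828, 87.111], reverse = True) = [92.79506, 87.111, 82.828, 80.6, 47]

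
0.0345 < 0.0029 False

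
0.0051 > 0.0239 False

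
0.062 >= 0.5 False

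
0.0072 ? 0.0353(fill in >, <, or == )<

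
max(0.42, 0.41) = 0.42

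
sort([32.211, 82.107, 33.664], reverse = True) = [82.107, 33.664, 32.211]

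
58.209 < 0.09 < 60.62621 False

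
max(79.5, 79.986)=79.986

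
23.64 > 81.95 False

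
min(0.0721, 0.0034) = 0.0034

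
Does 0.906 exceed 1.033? No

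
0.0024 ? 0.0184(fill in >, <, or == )<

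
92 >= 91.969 True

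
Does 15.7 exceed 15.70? No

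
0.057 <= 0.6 True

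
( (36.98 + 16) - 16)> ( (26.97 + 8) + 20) False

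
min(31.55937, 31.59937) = 31.55937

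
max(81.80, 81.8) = 81.8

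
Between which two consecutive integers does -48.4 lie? -49 and -48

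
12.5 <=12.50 True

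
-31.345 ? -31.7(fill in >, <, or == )>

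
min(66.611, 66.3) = 66.3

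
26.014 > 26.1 False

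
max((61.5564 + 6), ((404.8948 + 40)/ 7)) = 67.5564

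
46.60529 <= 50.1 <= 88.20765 True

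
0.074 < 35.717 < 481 True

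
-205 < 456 True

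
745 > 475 True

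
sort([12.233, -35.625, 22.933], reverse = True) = [22.933, 12.233, -35.625]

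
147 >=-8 True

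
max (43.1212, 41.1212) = 43.1212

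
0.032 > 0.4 False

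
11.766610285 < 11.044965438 False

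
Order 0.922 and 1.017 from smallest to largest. 0.922, 1.017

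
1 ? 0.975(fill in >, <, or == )>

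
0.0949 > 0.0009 True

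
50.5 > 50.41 True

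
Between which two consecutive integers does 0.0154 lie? 0 and 1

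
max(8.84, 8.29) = 8.84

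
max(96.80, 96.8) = 96.8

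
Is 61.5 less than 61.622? Yes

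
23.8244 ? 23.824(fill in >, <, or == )>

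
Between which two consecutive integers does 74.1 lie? 74 and 75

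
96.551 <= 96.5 False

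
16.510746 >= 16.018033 True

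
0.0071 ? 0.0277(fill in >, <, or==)<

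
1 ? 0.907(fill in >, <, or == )>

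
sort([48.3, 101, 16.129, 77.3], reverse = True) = [101, 77.3, 48.3, 16.129]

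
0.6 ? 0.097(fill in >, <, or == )>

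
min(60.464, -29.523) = -29.523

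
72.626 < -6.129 False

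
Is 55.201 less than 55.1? No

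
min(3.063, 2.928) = 2.928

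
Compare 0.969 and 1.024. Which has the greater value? 1.024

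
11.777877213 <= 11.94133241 True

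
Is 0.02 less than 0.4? Yes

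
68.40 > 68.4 False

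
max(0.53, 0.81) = 0.81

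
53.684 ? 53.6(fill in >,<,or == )>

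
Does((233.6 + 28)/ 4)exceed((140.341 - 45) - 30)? Yes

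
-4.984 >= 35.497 False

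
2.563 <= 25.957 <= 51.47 True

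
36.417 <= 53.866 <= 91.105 True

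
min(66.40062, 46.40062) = 46.40062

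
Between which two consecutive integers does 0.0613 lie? 0 and 1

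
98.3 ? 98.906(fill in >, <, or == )<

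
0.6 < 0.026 False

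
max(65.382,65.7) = 65.7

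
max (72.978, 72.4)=72.978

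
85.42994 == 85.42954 False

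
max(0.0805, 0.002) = 0.0805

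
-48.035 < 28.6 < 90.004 True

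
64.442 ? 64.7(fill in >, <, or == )<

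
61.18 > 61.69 False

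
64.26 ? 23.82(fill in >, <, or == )>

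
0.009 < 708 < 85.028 False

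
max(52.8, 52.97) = 52.97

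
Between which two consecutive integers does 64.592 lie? 64 and 65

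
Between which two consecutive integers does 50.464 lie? 50 and 51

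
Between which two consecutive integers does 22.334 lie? 22 and 23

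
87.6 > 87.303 True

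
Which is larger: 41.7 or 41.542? 41.7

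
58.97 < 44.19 False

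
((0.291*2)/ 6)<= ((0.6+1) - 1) True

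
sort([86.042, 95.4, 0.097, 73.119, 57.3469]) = [0.097, 57.3469, 73.119, 86.042, 95.4]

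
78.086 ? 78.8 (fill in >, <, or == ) <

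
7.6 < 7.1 False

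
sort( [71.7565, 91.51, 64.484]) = [64.484, 71.7565, 91.51]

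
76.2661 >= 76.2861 False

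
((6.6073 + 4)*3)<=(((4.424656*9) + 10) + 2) True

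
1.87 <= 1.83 False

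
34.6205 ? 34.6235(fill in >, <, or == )<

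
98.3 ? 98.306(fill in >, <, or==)<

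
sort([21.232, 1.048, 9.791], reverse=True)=[21.232, 9.791, 1.048]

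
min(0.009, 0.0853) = 0.009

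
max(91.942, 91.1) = 91.942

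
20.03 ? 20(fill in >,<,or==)>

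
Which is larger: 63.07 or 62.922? 63.07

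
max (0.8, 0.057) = 0.8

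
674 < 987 True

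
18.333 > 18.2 True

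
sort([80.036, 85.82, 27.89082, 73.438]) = [27.89082, 73.438, 80.036, 85.82]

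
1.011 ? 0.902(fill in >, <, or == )>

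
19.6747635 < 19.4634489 False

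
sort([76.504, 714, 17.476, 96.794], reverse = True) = [714, 96.794, 76.504, 17.476]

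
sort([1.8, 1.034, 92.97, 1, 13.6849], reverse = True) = [92.97, 13.6849, 1.8, 1.034, 1]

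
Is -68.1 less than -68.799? No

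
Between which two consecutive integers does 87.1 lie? 87 and 88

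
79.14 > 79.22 False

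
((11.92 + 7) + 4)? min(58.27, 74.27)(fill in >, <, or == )<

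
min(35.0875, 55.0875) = 35.0875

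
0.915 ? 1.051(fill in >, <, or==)<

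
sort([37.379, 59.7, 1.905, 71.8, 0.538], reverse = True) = [71.8, 59.7, 37.379, 1.905, 0.538]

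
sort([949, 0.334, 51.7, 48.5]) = [0.334, 48.5, 51.7, 949]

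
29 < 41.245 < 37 False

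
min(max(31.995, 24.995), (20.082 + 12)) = 31.995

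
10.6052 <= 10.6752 True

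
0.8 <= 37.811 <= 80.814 True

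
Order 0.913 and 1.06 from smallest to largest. 0.913, 1.06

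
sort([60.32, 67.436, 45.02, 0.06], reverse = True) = [67.436, 60.32, 45.02, 0.06]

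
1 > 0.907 True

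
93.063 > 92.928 True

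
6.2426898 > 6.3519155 False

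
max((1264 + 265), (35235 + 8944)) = 44179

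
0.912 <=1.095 True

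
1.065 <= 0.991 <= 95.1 False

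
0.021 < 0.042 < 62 True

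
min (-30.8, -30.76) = -30.8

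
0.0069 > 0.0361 False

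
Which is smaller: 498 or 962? 498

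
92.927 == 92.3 False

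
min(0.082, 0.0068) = 0.0068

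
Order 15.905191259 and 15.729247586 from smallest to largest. 15.729247586, 15.905191259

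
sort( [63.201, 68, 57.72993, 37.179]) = [37.179, 57.72993, 63.201, 68]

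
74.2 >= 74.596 False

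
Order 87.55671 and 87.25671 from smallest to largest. 87.25671, 87.55671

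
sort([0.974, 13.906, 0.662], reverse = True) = [13.906, 0.974, 0.662]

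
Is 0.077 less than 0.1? Yes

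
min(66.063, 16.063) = 16.063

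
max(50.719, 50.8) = 50.8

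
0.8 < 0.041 False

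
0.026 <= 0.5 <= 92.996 True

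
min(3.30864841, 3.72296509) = 3.30864841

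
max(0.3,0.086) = 0.3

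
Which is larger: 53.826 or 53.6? 53.826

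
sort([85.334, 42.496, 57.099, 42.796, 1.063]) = [1.063, 42.496, 42.796, 57.099, 85.334]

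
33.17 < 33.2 True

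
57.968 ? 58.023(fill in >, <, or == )<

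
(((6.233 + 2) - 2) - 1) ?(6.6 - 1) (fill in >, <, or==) <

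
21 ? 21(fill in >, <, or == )==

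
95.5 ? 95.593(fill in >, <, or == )<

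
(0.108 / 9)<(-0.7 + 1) True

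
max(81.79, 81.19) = 81.79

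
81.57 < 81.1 False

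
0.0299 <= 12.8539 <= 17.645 True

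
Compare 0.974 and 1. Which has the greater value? 1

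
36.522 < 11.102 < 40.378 False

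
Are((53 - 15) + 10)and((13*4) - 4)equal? Yes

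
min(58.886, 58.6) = 58.6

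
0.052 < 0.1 True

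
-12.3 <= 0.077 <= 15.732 True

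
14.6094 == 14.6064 False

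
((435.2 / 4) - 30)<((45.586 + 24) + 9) False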